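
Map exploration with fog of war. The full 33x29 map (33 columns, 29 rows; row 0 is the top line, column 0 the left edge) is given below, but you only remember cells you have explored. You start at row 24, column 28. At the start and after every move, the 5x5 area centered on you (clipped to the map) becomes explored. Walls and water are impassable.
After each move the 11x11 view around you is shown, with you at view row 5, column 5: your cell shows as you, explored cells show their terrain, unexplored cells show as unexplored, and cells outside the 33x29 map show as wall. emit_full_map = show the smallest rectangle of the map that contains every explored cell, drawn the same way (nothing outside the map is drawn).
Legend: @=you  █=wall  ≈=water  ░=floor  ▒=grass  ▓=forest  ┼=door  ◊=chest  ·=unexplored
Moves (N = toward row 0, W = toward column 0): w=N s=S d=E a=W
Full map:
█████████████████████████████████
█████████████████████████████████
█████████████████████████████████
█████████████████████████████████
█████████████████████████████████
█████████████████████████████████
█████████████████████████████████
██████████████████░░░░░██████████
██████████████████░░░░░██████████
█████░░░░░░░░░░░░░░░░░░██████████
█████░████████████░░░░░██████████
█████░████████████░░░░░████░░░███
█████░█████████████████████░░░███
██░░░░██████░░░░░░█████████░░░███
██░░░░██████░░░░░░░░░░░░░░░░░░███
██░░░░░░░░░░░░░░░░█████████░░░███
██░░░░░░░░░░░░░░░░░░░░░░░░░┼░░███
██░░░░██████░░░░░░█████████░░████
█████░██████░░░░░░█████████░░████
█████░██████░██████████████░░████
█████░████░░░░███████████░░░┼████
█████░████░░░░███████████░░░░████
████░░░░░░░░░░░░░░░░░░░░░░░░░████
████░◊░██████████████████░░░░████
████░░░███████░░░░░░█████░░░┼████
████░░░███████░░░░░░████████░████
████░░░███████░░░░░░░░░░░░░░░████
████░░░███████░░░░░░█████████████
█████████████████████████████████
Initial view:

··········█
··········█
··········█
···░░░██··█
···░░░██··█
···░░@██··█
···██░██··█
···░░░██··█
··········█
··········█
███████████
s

··········█
··········█
···░░░██··█
···░░░██··█
···░░┼██··█
···██@██··█
···░░░██··█
···█████··█
··········█
███████████
███████████

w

··········█
··········█
··········█
···░░░██··█
···░░░██··█
···░░@██··█
···██░██··█
···░░░██··█
···█████··█
··········█
███████████

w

··········█
··········█
··········█
···░░░██··█
···░░░██··█
···░░@██··█
···░░┼██··█
···██░██··█
···░░░██··█
···█████··█
··········█

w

··········█
··········█
··········█
···░░┼██··█
···░░░██··█
···░░@██··█
···░░░██··█
···░░┼██··█
···██░██··█
···░░░██··█
···█████··█

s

··········█
··········█
···░░┼██··█
···░░░██··█
···░░░██··█
···░░@██··█
···░░┼██··█
···██░██··█
···░░░██··█
···█████··█
··········█

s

··········█
···░░┼██··█
···░░░██··█
···░░░██··█
···░░░██··█
···░░@██··█
···██░██··█
···░░░██··█
···█████··█
··········█
███████████

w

··········█
··········█
···░░┼██··█
···░░░██··█
···░░░██··█
···░░@██··█
···░░┼██··█
···██░██··█
···░░░██··█
···█████··█
··········█

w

··········█
··········█
··········█
···░░┼██··█
···░░░██··█
···░░@██··█
···░░░██··█
···░░┼██··█
···██░██··█
···░░░██··█
···█████··█

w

··········█
··········█
··········█
···█░░██··█
···░░┼██··█
···░░@██··█
···░░░██··█
···░░░██··█
···░░┼██··█
···██░██··█
···░░░██··█

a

···········
···········
···········
···██░░██··
···░░░┼██··
···░░@░██··
···░░░░██··
···░░░░██··
····░░┼██··
····██░██··
····░░░██··

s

···········
···········
···██░░██··
···░░░┼██··
···░░░░██··
···░░@░██··
···░░░░██··
···░░░┼██··
····██░██··
····░░░██··
····█████··

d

··········█
··········█
··██░░██··█
··░░░┼██··█
··░░░░██··█
··░░░@██··█
··░░░░██··█
··░░░┼██··█
···██░██··█
···░░░██··█
···█████··█

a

···········
···········
···██░░██··
···░░░┼██··
···░░░░██··
···░░@░██··
···░░░░██··
···░░░┼██··
····██░██··
····░░░██··
····█████··

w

···········
···········
···········
···██░░██··
···░░░┼██··
···░░@░██··
···░░░░██··
···░░░░██··
···░░░┼██··
····██░██··
····░░░██··

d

··········█
··········█
··········█
··██░░██··█
··░░░┼██··█
··░░░@██··█
··░░░░██··█
··░░░░██··█
··░░░┼██··█
···██░██··█
···░░░██··█

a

···········
···········
···········
···██░░██··
···░░░┼██··
···░░@░██··
···░░░░██··
···░░░░██··
···░░░┼██··
····██░██··
····░░░██··

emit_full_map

██░░██
░░░┼██
░░@░██
░░░░██
░░░░██
░░░┼██
·██░██
·░░░██
·█████

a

···········
···········
···········
···███░░██·
···█░░░┼██·
···█░@░░██·
···░░░░░██·
···█░░░░██·
····░░░┼██·
·····██░██·
·····░░░██·

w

···········
···········
···········
···███░░···
···███░░██·
···█░@░┼██·
···█░░░░██·
···░░░░░██·
···█░░░░██·
····░░░┼██·
·····██░██·

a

···········
···········
···········
···████░░··
···████░░██
···██@░░┼██
···██░░░░██
···░░░░░░██
····█░░░░██
·····░░░┼██
······██░██

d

···········
···········
···········
··████░░···
··████░░██·
··██░@░┼██·
··██░░░░██·
··░░░░░░██·
···█░░░░██·
····░░░┼██·
·····██░██·

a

···········
···········
···········
···████░░··
···████░░██
···██@░░┼██
···██░░░░██
···░░░░░░██
····█░░░░██
·····░░░┼██
······██░██

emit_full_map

████░░··
████░░██
██@░░┼██
██░░░░██
░░░░░░██
·█░░░░██
··░░░┼██
···██░██
···░░░██
···█████

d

···········
···········
···········
··████░░···
··████░░██·
··██░@░┼██·
··██░░░░██·
··░░░░░░██·
···█░░░░██·
····░░░┼██·
·····██░██·

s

···········
···········
··████░░···
··████░░██·
··██░░░┼██·
··██░@░░██·
··░░░░░░██·
···█░░░░██·
····░░░┼██·
·····██░██·
·····░░░██·


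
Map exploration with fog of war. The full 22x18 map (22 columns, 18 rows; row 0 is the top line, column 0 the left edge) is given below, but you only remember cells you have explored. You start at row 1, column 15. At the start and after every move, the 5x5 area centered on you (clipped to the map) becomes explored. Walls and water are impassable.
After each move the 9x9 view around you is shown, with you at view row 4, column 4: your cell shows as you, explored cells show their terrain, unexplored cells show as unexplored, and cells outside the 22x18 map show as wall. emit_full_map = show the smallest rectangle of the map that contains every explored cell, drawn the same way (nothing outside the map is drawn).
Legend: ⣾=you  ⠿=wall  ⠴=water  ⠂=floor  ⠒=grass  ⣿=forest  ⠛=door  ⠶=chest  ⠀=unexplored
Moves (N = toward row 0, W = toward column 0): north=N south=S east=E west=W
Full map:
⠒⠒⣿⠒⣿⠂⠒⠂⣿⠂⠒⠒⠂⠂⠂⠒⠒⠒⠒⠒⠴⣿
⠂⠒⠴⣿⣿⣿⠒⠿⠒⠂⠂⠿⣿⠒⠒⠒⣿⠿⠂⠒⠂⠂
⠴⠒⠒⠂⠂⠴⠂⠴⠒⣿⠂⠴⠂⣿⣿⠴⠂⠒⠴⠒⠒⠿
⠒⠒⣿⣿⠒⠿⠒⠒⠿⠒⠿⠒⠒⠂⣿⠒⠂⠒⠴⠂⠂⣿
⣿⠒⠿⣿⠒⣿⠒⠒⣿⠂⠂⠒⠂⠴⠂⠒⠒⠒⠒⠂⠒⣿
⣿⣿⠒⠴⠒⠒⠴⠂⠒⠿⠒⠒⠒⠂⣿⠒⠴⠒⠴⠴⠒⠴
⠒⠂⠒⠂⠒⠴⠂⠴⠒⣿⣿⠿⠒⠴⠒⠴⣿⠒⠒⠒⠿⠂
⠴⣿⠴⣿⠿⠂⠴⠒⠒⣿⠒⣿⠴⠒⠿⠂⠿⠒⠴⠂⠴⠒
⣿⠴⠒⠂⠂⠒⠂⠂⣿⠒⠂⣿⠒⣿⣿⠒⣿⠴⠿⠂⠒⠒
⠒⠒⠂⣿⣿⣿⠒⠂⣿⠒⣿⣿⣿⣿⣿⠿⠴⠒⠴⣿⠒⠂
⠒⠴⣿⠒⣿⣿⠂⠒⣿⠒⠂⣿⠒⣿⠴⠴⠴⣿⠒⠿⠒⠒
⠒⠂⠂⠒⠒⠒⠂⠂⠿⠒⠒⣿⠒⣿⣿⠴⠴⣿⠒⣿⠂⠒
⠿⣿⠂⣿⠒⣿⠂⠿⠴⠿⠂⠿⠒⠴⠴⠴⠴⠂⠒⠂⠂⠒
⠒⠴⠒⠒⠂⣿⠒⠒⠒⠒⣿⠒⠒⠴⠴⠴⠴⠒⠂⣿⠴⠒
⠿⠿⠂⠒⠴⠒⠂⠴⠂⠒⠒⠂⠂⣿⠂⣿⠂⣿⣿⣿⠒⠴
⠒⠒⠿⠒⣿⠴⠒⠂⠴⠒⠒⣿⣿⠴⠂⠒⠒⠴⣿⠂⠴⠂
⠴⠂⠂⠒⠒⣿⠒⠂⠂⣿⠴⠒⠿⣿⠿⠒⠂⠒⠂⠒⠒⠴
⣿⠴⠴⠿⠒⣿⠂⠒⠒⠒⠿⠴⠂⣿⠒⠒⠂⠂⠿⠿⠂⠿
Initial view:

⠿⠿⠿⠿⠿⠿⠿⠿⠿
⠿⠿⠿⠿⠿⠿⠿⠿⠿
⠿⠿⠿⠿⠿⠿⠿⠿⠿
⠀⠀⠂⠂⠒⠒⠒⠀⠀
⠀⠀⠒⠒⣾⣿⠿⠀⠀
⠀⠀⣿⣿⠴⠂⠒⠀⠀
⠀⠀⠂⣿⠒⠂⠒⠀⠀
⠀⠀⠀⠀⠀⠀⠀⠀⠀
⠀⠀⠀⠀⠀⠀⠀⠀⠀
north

⠿⠿⠿⠿⠿⠿⠿⠿⠿
⠿⠿⠿⠿⠿⠿⠿⠿⠿
⠿⠿⠿⠿⠿⠿⠿⠿⠿
⠿⠿⠿⠿⠿⠿⠿⠿⠿
⠀⠀⠂⠂⣾⠒⠒⠀⠀
⠀⠀⠒⠒⠒⣿⠿⠀⠀
⠀⠀⣿⣿⠴⠂⠒⠀⠀
⠀⠀⠂⣿⠒⠂⠒⠀⠀
⠀⠀⠀⠀⠀⠀⠀⠀⠀

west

⠿⠿⠿⠿⠿⠿⠿⠿⠿
⠿⠿⠿⠿⠿⠿⠿⠿⠿
⠿⠿⠿⠿⠿⠿⠿⠿⠿
⠿⠿⠿⠿⠿⠿⠿⠿⠿
⠀⠀⠂⠂⣾⠒⠒⠒⠀
⠀⠀⣿⠒⠒⠒⣿⠿⠀
⠀⠀⠂⣿⣿⠴⠂⠒⠀
⠀⠀⠀⠂⣿⠒⠂⠒⠀
⠀⠀⠀⠀⠀⠀⠀⠀⠀

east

⠿⠿⠿⠿⠿⠿⠿⠿⠿
⠿⠿⠿⠿⠿⠿⠿⠿⠿
⠿⠿⠿⠿⠿⠿⠿⠿⠿
⠿⠿⠿⠿⠿⠿⠿⠿⠿
⠀⠂⠂⠂⣾⠒⠒⠀⠀
⠀⣿⠒⠒⠒⣿⠿⠀⠀
⠀⠂⣿⣿⠴⠂⠒⠀⠀
⠀⠀⠂⣿⠒⠂⠒⠀⠀
⠀⠀⠀⠀⠀⠀⠀⠀⠀

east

⠿⠿⠿⠿⠿⠿⠿⠿⠿
⠿⠿⠿⠿⠿⠿⠿⠿⠿
⠿⠿⠿⠿⠿⠿⠿⠿⠿
⠿⠿⠿⠿⠿⠿⠿⠿⠿
⠂⠂⠂⠒⣾⠒⠒⠀⠀
⣿⠒⠒⠒⣿⠿⠂⠀⠀
⠂⣿⣿⠴⠂⠒⠴⠀⠀
⠀⠂⣿⠒⠂⠒⠀⠀⠀
⠀⠀⠀⠀⠀⠀⠀⠀⠀

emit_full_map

⠂⠂⠂⠒⣾⠒⠒
⣿⠒⠒⠒⣿⠿⠂
⠂⣿⣿⠴⠂⠒⠴
⠀⠂⣿⠒⠂⠒⠀

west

⠿⠿⠿⠿⠿⠿⠿⠿⠿
⠿⠿⠿⠿⠿⠿⠿⠿⠿
⠿⠿⠿⠿⠿⠿⠿⠿⠿
⠿⠿⠿⠿⠿⠿⠿⠿⠿
⠀⠂⠂⠂⣾⠒⠒⠒⠀
⠀⣿⠒⠒⠒⣿⠿⠂⠀
⠀⠂⣿⣿⠴⠂⠒⠴⠀
⠀⠀⠂⣿⠒⠂⠒⠀⠀
⠀⠀⠀⠀⠀⠀⠀⠀⠀

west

⠿⠿⠿⠿⠿⠿⠿⠿⠿
⠿⠿⠿⠿⠿⠿⠿⠿⠿
⠿⠿⠿⠿⠿⠿⠿⠿⠿
⠿⠿⠿⠿⠿⠿⠿⠿⠿
⠀⠀⠂⠂⣾⠒⠒⠒⠒
⠀⠀⣿⠒⠒⠒⣿⠿⠂
⠀⠀⠂⣿⣿⠴⠂⠒⠴
⠀⠀⠀⠂⣿⠒⠂⠒⠀
⠀⠀⠀⠀⠀⠀⠀⠀⠀

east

⠿⠿⠿⠿⠿⠿⠿⠿⠿
⠿⠿⠿⠿⠿⠿⠿⠿⠿
⠿⠿⠿⠿⠿⠿⠿⠿⠿
⠿⠿⠿⠿⠿⠿⠿⠿⠿
⠀⠂⠂⠂⣾⠒⠒⠒⠀
⠀⣿⠒⠒⠒⣿⠿⠂⠀
⠀⠂⣿⣿⠴⠂⠒⠴⠀
⠀⠀⠂⣿⠒⠂⠒⠀⠀
⠀⠀⠀⠀⠀⠀⠀⠀⠀

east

⠿⠿⠿⠿⠿⠿⠿⠿⠿
⠿⠿⠿⠿⠿⠿⠿⠿⠿
⠿⠿⠿⠿⠿⠿⠿⠿⠿
⠿⠿⠿⠿⠿⠿⠿⠿⠿
⠂⠂⠂⠒⣾⠒⠒⠀⠀
⣿⠒⠒⠒⣿⠿⠂⠀⠀
⠂⣿⣿⠴⠂⠒⠴⠀⠀
⠀⠂⣿⠒⠂⠒⠀⠀⠀
⠀⠀⠀⠀⠀⠀⠀⠀⠀

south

⠿⠿⠿⠿⠿⠿⠿⠿⠿
⠿⠿⠿⠿⠿⠿⠿⠿⠿
⠿⠿⠿⠿⠿⠿⠿⠿⠿
⠂⠂⠂⠒⠒⠒⠒⠀⠀
⣿⠒⠒⠒⣾⠿⠂⠀⠀
⠂⣿⣿⠴⠂⠒⠴⠀⠀
⠀⠂⣿⠒⠂⠒⠴⠀⠀
⠀⠀⠀⠀⠀⠀⠀⠀⠀
⠀⠀⠀⠀⠀⠀⠀⠀⠀

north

⠿⠿⠿⠿⠿⠿⠿⠿⠿
⠿⠿⠿⠿⠿⠿⠿⠿⠿
⠿⠿⠿⠿⠿⠿⠿⠿⠿
⠿⠿⠿⠿⠿⠿⠿⠿⠿
⠂⠂⠂⠒⣾⠒⠒⠀⠀
⣿⠒⠒⠒⣿⠿⠂⠀⠀
⠂⣿⣿⠴⠂⠒⠴⠀⠀
⠀⠂⣿⠒⠂⠒⠴⠀⠀
⠀⠀⠀⠀⠀⠀⠀⠀⠀

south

⠿⠿⠿⠿⠿⠿⠿⠿⠿
⠿⠿⠿⠿⠿⠿⠿⠿⠿
⠿⠿⠿⠿⠿⠿⠿⠿⠿
⠂⠂⠂⠒⠒⠒⠒⠀⠀
⣿⠒⠒⠒⣾⠿⠂⠀⠀
⠂⣿⣿⠴⠂⠒⠴⠀⠀
⠀⠂⣿⠒⠂⠒⠴⠀⠀
⠀⠀⠀⠀⠀⠀⠀⠀⠀
⠀⠀⠀⠀⠀⠀⠀⠀⠀

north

⠿⠿⠿⠿⠿⠿⠿⠿⠿
⠿⠿⠿⠿⠿⠿⠿⠿⠿
⠿⠿⠿⠿⠿⠿⠿⠿⠿
⠿⠿⠿⠿⠿⠿⠿⠿⠿
⠂⠂⠂⠒⣾⠒⠒⠀⠀
⣿⠒⠒⠒⣿⠿⠂⠀⠀
⠂⣿⣿⠴⠂⠒⠴⠀⠀
⠀⠂⣿⠒⠂⠒⠴⠀⠀
⠀⠀⠀⠀⠀⠀⠀⠀⠀

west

⠿⠿⠿⠿⠿⠿⠿⠿⠿
⠿⠿⠿⠿⠿⠿⠿⠿⠿
⠿⠿⠿⠿⠿⠿⠿⠿⠿
⠿⠿⠿⠿⠿⠿⠿⠿⠿
⠀⠂⠂⠂⣾⠒⠒⠒⠀
⠀⣿⠒⠒⠒⣿⠿⠂⠀
⠀⠂⣿⣿⠴⠂⠒⠴⠀
⠀⠀⠂⣿⠒⠂⠒⠴⠀
⠀⠀⠀⠀⠀⠀⠀⠀⠀

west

⠿⠿⠿⠿⠿⠿⠿⠿⠿
⠿⠿⠿⠿⠿⠿⠿⠿⠿
⠿⠿⠿⠿⠿⠿⠿⠿⠿
⠿⠿⠿⠿⠿⠿⠿⠿⠿
⠀⠀⠂⠂⣾⠒⠒⠒⠒
⠀⠀⣿⠒⠒⠒⣿⠿⠂
⠀⠀⠂⣿⣿⠴⠂⠒⠴
⠀⠀⠀⠂⣿⠒⠂⠒⠴
⠀⠀⠀⠀⠀⠀⠀⠀⠀

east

⠿⠿⠿⠿⠿⠿⠿⠿⠿
⠿⠿⠿⠿⠿⠿⠿⠿⠿
⠿⠿⠿⠿⠿⠿⠿⠿⠿
⠿⠿⠿⠿⠿⠿⠿⠿⠿
⠀⠂⠂⠂⣾⠒⠒⠒⠀
⠀⣿⠒⠒⠒⣿⠿⠂⠀
⠀⠂⣿⣿⠴⠂⠒⠴⠀
⠀⠀⠂⣿⠒⠂⠒⠴⠀
⠀⠀⠀⠀⠀⠀⠀⠀⠀


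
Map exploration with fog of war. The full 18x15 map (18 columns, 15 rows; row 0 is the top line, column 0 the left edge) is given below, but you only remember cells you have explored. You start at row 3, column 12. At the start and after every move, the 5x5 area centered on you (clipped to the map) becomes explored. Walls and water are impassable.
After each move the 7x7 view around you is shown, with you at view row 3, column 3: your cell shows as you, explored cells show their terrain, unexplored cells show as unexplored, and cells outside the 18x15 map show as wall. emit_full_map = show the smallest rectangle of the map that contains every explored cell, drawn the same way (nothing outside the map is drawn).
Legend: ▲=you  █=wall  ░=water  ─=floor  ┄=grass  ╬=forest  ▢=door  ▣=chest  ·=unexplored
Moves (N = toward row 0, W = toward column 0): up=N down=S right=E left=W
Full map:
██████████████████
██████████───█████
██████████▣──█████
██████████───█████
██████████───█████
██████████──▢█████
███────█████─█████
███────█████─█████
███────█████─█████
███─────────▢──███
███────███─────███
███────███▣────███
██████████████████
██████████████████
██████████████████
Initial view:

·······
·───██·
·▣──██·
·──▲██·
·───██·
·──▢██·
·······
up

███████
·█████·
·───██·
·▣─▲██·
·───██·
·───██·
·──▢██·

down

·█████·
·───██·
·▣──██·
·──▲██·
·───██·
·──▢██·
·······

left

··█████
·█───██
·█▣──██
·█─▲─██
·█───██
·█──▢██
·······

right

·█████·
█───██·
█▣──██·
█──▲██·
█───██·
█──▢██·
·······

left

··█████
·█───██
·█▣──██
·█─▲─██
·█───██
·█──▢██
·······

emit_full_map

·█████
█───██
█▣──██
█─▲─██
█───██
█──▢██

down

·█───██
·█▣──██
·█───██
·█─▲─██
·█──▢██
·███─█·
·······

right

█───██·
█▣──██·
█───██·
█──▲██·
█──▢██·
███─██·
·······

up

·█████·
█───██·
█▣──██·
█──▲██·
█───██·
█──▢██·
███─██·

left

··█████
·█───██
·█▣──██
·█─▲─██
·█───██
·█──▢██
·███─██

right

·█████·
█───██·
█▣──██·
█──▲██·
█───██·
█──▢██·
███─██·

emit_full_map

·█████
█───██
█▣──██
█──▲██
█───██
█──▢██
███─██

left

··█████
·█───██
·█▣──██
·█─▲─██
·█───██
·█──▢██
·███─██

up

███████
·██████
·█───██
·█▣▲─██
·█───██
·█───██
·█──▢██

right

███████
██████·
█───██·
█▣─▲██·
█───██·
█───██·
█──▢██·

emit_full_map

██████
█───██
█▣─▲██
█───██
█───██
█──▢██
███─██


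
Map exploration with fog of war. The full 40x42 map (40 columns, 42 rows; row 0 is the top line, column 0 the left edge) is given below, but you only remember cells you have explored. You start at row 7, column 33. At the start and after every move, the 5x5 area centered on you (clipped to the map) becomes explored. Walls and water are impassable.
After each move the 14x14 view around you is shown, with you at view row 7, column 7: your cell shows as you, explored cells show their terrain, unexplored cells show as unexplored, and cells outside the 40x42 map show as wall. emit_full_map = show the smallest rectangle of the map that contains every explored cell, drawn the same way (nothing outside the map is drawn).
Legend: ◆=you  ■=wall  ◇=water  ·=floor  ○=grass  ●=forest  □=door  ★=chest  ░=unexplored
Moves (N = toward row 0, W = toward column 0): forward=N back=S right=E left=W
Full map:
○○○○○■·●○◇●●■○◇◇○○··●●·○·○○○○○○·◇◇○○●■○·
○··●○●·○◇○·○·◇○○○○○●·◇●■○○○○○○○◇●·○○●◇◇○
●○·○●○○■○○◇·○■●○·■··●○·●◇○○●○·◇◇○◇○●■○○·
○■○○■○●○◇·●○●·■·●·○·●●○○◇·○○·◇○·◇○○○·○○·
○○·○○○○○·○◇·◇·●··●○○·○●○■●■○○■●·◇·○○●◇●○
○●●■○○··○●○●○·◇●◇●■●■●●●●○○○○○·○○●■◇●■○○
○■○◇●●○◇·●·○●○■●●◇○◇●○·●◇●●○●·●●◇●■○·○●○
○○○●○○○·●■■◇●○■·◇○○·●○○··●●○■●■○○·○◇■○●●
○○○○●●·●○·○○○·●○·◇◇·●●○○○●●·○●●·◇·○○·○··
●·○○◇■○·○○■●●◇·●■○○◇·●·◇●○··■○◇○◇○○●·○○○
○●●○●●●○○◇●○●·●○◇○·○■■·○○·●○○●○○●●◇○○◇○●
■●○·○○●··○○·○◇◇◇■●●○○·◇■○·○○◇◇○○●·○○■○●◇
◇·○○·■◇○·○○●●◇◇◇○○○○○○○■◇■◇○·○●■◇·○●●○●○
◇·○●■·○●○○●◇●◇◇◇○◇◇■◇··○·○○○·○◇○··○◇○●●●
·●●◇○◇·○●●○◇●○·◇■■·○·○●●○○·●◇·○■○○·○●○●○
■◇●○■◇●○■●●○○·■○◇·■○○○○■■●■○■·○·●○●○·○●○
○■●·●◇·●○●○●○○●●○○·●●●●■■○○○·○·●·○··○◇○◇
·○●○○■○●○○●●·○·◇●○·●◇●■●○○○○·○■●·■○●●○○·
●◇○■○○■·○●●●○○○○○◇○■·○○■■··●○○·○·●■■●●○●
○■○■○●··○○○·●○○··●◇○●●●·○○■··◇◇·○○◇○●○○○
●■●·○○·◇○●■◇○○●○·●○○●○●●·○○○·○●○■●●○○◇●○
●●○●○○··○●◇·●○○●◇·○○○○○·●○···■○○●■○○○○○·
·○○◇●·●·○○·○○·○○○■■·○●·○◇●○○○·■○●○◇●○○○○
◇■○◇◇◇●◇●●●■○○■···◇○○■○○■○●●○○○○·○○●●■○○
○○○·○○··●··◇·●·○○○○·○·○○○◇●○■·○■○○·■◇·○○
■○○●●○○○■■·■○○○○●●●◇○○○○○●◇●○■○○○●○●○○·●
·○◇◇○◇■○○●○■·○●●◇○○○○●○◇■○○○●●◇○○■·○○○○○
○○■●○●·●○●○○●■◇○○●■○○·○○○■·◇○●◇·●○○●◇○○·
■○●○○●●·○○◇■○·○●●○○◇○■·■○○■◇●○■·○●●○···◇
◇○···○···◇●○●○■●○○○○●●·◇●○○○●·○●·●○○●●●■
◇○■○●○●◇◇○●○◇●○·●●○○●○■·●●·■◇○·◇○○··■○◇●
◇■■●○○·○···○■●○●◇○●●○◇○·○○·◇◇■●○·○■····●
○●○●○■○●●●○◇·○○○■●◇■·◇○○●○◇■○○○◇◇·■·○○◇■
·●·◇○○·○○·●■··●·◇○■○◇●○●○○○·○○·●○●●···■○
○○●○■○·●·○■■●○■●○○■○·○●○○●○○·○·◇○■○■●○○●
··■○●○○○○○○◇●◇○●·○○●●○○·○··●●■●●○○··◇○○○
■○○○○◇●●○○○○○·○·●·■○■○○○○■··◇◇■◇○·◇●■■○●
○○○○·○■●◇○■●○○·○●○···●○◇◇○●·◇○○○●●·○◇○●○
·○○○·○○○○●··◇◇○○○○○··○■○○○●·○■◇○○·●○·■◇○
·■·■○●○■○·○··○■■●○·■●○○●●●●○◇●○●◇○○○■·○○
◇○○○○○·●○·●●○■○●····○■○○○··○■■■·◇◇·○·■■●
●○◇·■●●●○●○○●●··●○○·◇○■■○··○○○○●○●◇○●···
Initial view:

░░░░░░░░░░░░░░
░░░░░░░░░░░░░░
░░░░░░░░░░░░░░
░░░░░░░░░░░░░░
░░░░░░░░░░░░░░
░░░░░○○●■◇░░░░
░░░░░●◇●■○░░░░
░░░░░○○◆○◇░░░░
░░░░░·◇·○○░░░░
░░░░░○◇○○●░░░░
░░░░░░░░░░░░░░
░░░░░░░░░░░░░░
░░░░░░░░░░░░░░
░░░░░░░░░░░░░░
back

░░░░░░░░░░░░░░
░░░░░░░░░░░░░░
░░░░░░░░░░░░░░
░░░░░░░░░░░░░░
░░░░░○○●■◇░░░░
░░░░░●◇●■○░░░░
░░░░░○○·○◇░░░░
░░░░░·◇◆○○░░░░
░░░░░○◇○○●░░░░
░░░░░○●●◇○░░░░
░░░░░░░░░░░░░░
░░░░░░░░░░░░░░
░░░░░░░░░░░░░░
░░░░░░░░░░░░░░

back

░░░░░░░░░░░░░░
░░░░░░░░░░░░░░
░░░░░░░░░░░░░░
░░░░░○○●■◇░░░░
░░░░░●◇●■○░░░░
░░░░░○○·○◇░░░░
░░░░░·◇·○○░░░░
░░░░░○◇◆○●░░░░
░░░░░○●●◇○░░░░
░░░░░○●·○○░░░░
░░░░░░░░░░░░░░
░░░░░░░░░░░░░░
░░░░░░░░░░░░░░
░░░░░░░░░░░░░░

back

░░░░░░░░░░░░░░
░░░░░░░░░░░░░░
░░░░░○○●■◇░░░░
░░░░░●◇●■○░░░░
░░░░░○○·○◇░░░░
░░░░░·◇·○○░░░░
░░░░░○◇○○●░░░░
░░░░░○●◆◇○░░░░
░░░░░○●·○○░░░░
░░░░░■◇·○●░░░░
░░░░░░░░░░░░░░
░░░░░░░░░░░░░░
░░░░░░░░░░░░░░
░░░░░░░░░░░░░░

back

░░░░░░░░░░░░░░
░░░░░○○●■◇░░░░
░░░░░●◇●■○░░░░
░░░░░○○·○◇░░░░
░░░░░·◇·○○░░░░
░░░░░○◇○○●░░░░
░░░░░○●●◇○░░░░
░░░░░○●◆○○░░░░
░░░░░■◇·○●░░░░
░░░░░○··○◇░░░░
░░░░░░░░░░░░░░
░░░░░░░░░░░░░░
░░░░░░░░░░░░░░
░░░░░░░░░░░░░░

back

░░░░░○○●■◇░░░░
░░░░░●◇●■○░░░░
░░░░░○○·○◇░░░░
░░░░░·◇·○○░░░░
░░░░░○◇○○●░░░░
░░░░░○●●◇○░░░░
░░░░░○●·○○░░░░
░░░░░■◇◆○●░░░░
░░░░░○··○◇░░░░
░░░░░■○○·○░░░░
░░░░░░░░░░░░░░
░░░░░░░░░░░░░░
░░░░░░░░░░░░░░
░░░░░░░░░░░░░░

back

░░░░░●◇●■○░░░░
░░░░░○○·○◇░░░░
░░░░░·◇·○○░░░░
░░░░░○◇○○●░░░░
░░░░░○●●◇○░░░░
░░░░░○●·○○░░░░
░░░░░■◇·○●░░░░
░░░░░○·◆○◇░░░░
░░░░░■○○·○░░░░
░░░░░·●○●○░░░░
░░░░░░░░░░░░░░
░░░░░░░░░░░░░░
░░░░░░░░░░░░░░
░░░░░░░░░░░░░░

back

░░░░░○○·○◇░░░░
░░░░░·◇·○○░░░░
░░░░░○◇○○●░░░░
░░░░░○●●◇○░░░░
░░░░░○●·○○░░░░
░░░░░■◇·○●░░░░
░░░░░○··○◇░░░░
░░░░░■○◆·○░░░░
░░░░░·●○●○░░░░
░░░░░●·○··░░░░
░░░░░░░░░░░░░░
░░░░░░░░░░░░░░
░░░░░░░░░░░░░░
░░░░░░░░░░░░░░

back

░░░░░·◇·○○░░░░
░░░░░○◇○○●░░░░
░░░░░○●●◇○░░░░
░░░░░○●·○○░░░░
░░░░░■◇·○●░░░░
░░░░░○··○◇░░░░
░░░░░■○○·○░░░░
░░░░░·●◆●○░░░░
░░░░░●·○··░░░░
░░░░░●·■○●░░░░
░░░░░░░░░░░░░░
░░░░░░░░░░░░░░
░░░░░░░░░░░░░░
░░░░░░░░░░░░░░

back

░░░░░○◇○○●░░░░
░░░░░○●●◇○░░░░
░░░░░○●·○○░░░░
░░░░░■◇·○●░░░░
░░░░░○··○◇░░░░
░░░░░■○○·○░░░░
░░░░░·●○●○░░░░
░░░░░●·◆··░░░░
░░░░░●·■○●░░░░
░░░░░○·●■■░░░░
░░░░░░░░░░░░░░
░░░░░░░░░░░░░░
░░░░░░░░░░░░░░
░░░░░░░░░░░░░░

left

░░░░░░○◇○○●░░░
░░░░░░○●●◇○░░░
░░░░░░○●·○○░░░
░░░░░░■◇·○●░░░
░░░░░░○··○◇░░░
░░░░░○■○○·○░░░
░░░░░○·●○●○░░░
░░░░░·●◆○··░░░
░░░░░■●·■○●░░░
░░░░░·○·●■■░░░
░░░░░░░░░░░░░░
░░░░░░░░░░░░░░
░░░░░░░░░░░░░░
░░░░░░░░░░░░░░

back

░░░░░░○●●◇○░░░
░░░░░░○●·○○░░░
░░░░░░■◇·○●░░░
░░░░░░○··○◇░░░
░░░░░○■○○·○░░░
░░░░░○·●○●○░░░
░░░░░·●·○··░░░
░░░░░■●◆■○●░░░
░░░░░·○·●■■░░░
░░░░░◇·○○◇░░░░
░░░░░░░░░░░░░░
░░░░░░░░░░░░░░
░░░░░░░░░░░░░░
░░░░░░░░░░░░░░

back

░░░░░░○●·○○░░░
░░░░░░■◇·○●░░░
░░░░░░○··○◇░░░
░░░░░○■○○·○░░░
░░░░░○·●○●○░░░
░░░░░·●·○··░░░
░░░░░■●·■○●░░░
░░░░░·○◆●■■░░░
░░░░░◇·○○◇░░░░
░░░░░●○■●●░░░░
░░░░░░░░░░░░░░
░░░░░░░░░░░░░░
░░░░░░░░░░░░░░
░░░░░░░░░░░░░░

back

░░░░░░■◇·○●░░░
░░░░░░○··○◇░░░
░░░░░○■○○·○░░░
░░░░░○·●○●○░░░
░░░░░·●·○··░░░
░░░░░■●·■○●░░░
░░░░░·○·●■■░░░
░░░░░◇·◆○◇░░░░
░░░░░●○■●●░░░░
░░░░░○○●■○░░░░
░░░░░░░░░░░░░░
░░░░░░░░░░░░░░
░░░░░░░░░░░░░░
░░░░░░░░░░░░░░

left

░░░░░░░■◇·○●░░
░░░░░░░○··○◇░░
░░░░░░○■○○·○░░
░░░░░░○·●○●○░░
░░░░░░·●·○··░░
░░░░░○■●·■○●░░
░░░░░○·○·●■■░░
░░░░░◇◇◆○○◇░░░
░░░░░○●○■●●░░░
░░░░░■○○●■○░░░
░░░░░░░░░░░░░░
░░░░░░░░░░░░░░
░░░░░░░░░░░░░░
░░░░░░░░░░░░░░

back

░░░░░░░○··○◇░░
░░░░░░○■○○·○░░
░░░░░░○·●○●○░░
░░░░░░·●·○··░░
░░░░░○■●·■○●░░
░░░░░○·○·●■■░░
░░░░░◇◇·○○◇░░░
░░░░░○●◆■●●░░░
░░░░░■○○●■○░░░
░░░░░·■○●○░░░░
░░░░░░░░░░░░░░
░░░░░░░░░░░░░░
░░░░░░░░░░░░░░
░░░░░░░░░░░░░░

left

░░░░░░░░○··○◇░
░░░░░░░○■○○·○░
░░░░░░░○·●○●○░
░░░░░░░·●·○··░
░░░░░░○■●·■○●░
░░░░░○○·○·●■■░
░░░░░·◇◇·○○◇░░
░░░░░·○◆○■●●░░
░░░░░·■○○●■○░░
░░░░░○·■○●○░░░
░░░░░░░░░░░░░░
░░░░░░░░░░░░░░
░░░░░░░░░░░░░░
░░░░░░░░░░░░░░

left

░░░░░░░░░○··○◇
░░░░░░░░○■○○·○
░░░░░░░░○·●○●○
░░░░░░░░·●·○··
░░░░░░░○■●·■○●
░░░░░●○○·○·●■■
░░░░░··◇◇·○○◇░
░░░░░○·◆●○■●●░
░░░░░··■○○●■○░
░░░░░○○·■○●○░░
░░░░░░░░░░░░░░
░░░░░░░░░░░░░░
░░░░░░░░░░░░░░
░░░░░░░░░░░░░░

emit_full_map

░░░░○○●■◇
░░░░●◇●■○
░░░░○○·○◇
░░░░·◇·○○
░░░░○◇○○●
░░░░○●●◇○
░░░░○●·○○
░░░░■◇·○●
░░░░○··○◇
░░░○■○○·○
░░░○·●○●○
░░░·●·○··
░░○■●·■○●
●○○·○·●■■
··◇◇·○○◇░
○·◆●○■●●░
··■○○●■○░
○○·■○●○░░


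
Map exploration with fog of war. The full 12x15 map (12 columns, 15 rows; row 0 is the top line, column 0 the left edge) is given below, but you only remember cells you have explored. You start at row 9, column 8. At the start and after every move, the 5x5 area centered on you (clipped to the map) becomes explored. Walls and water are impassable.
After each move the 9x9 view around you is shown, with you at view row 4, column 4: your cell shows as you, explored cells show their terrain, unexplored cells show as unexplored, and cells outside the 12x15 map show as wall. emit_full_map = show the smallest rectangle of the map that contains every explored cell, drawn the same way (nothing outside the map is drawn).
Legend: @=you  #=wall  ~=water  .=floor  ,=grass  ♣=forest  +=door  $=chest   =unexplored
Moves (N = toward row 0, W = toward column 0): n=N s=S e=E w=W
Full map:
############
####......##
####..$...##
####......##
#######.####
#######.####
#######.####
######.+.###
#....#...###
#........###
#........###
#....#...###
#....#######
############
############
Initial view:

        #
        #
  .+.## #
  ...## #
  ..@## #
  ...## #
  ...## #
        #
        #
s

        #
  .+.## #
  ...## #
  ...## #
  ..@## #
  ...## #
  ##### #
        #
        #

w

         
   .+.## 
  #...## 
  ....## 
  ..@.## 
  #...## 
  ###### 
         
         

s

   .+.## 
  #...## 
  ....## 
  ....## 
  #.@.## 
  ###### 
  #####  
         
#########

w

    .+.##
   #...##
  .....##
  .....##
  .#@..##
  .######
  ###### 
         
#########

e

   .+.## 
  #...## 
 .....## 
 .....## 
 .#.@.## 
 .###### 
 ######  
         
#########

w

    .+.##
   #...##
  .....##
  .....##
  .#@..##
  .######
  ###### 
         
#########

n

         
    .+.##
  .#...##
  .....##
  ..@..##
  .#...##
  .######
  ###### 
         

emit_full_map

  .+.##
.#...##
.....##
..@..##
.#...##
.######
###### 

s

    .+.##
  .#...##
  .....##
  .....##
  .#@..##
  .######
  ###### 
         
#########

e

   .+.## 
 .#...## 
 .....## 
 .....## 
 .#.@.## 
 .###### 
 ######  
         
#########

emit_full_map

  .+.##
.#...##
.....##
.....##
.#.@.##
.######
###### 
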